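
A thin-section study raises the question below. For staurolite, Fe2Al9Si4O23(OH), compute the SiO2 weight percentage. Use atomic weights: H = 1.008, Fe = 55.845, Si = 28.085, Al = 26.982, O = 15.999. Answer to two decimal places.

Molar mass of Fe2Al9Si4O23(OH) = 2*55.845 + 9*26.982 + 4*28.085 + 24*15.999 + 1*1.008 = 851.852 g/mol.
Each formula unit contains 4 Si, equivalent to 4/1 = 4.0000 mol SiO2.
M(SiO2) = 1×28.085 + 2×15.999 = 60.083 g/mol.
Mass of SiO2 per formula unit = 4.0000 × 60.083 = 240.332 g.
SiO2 wt% = 240.332 / 851.852 × 100 = 28.21%.

28.21 wt%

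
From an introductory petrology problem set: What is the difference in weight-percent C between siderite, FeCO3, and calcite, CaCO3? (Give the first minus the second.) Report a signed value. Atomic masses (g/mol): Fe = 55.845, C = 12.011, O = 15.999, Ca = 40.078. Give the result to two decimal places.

M(FeCO3) = 115.853 g/mol, so wt% C = 12.011/115.853 × 100 = 10.37%.
M(CaCO3) = 100.086 g/mol, so wt% C = 12.011/100.086 × 100 = 12.00%.
10.37 − 12.00 = -1.63 pp.

-1.63 percentage points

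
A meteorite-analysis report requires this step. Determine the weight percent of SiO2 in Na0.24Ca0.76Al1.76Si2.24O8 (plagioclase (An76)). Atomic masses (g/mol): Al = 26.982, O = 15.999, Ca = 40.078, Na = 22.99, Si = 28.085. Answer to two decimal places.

49.05 wt%

M(Na0.24Ca0.76Al1.76Si2.24O8) = 274.368 g/mol; M(SiO2) = 60.083 g/mol.
Moles SiO2 per formula unit = 2.24 Si ÷ 1 = 2.2400.
SiO2 fraction = (2.2400 × 60.083) / 274.368 = 134.586/274.368 = 0.4905.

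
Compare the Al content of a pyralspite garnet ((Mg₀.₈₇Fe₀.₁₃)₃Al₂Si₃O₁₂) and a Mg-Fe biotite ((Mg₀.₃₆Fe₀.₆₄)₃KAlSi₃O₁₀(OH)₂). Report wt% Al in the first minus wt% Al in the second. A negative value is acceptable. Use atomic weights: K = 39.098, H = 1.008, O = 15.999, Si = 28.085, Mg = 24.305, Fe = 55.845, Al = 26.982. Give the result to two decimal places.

7.34 percentage points

First mineral: 53.964 g Al in 415.423 g formula = 12.99 wt% Al.
Second mineral: 26.982 g Al in 477.811 g formula = 5.65 wt% Al.
12.99% − 5.65% gives a difference of 7.34 percentage points.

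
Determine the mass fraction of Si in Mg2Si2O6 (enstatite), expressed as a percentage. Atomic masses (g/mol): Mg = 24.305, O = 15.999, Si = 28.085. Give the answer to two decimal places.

Formula mass = 2×24.305 + 2×28.085 + 6×15.999 = 200.774 g/mol, of which 56.170 g is Si.
So Si makes up 56.170/200.774 = 0.2798 of the mass, i.e. 27.98%.

27.98 weight percent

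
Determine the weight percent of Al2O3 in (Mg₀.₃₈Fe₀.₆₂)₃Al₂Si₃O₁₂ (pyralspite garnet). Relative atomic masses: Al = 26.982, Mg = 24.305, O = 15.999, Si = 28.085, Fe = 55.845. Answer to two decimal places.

22.08 wt%

M((Mg₀.₃₈Fe₀.₆₂)₃Al₂Si₃O₁₂) = 461.786 g/mol; M(Al2O3) = 101.961 g/mol.
Moles Al2O3 per formula unit = 2 Al ÷ 2 = 1.0000.
Al2O3 fraction = (1.0000 × 101.961) / 461.786 = 101.961/461.786 = 0.2208.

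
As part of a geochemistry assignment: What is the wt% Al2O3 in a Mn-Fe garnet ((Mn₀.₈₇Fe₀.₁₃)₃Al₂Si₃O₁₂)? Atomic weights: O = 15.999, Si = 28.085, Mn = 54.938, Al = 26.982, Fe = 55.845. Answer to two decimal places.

Molar mass of (Mn₀.₈₇Fe₀.₁₃)₃Al₂Si₃O₁₂ = 2.61*54.938 + 0.39*55.845 + 2*26.982 + 3*28.085 + 12*15.999 = 495.375 g/mol.
Each formula unit contains 2 Al, equivalent to 2/2 = 1.0000 mol Al2O3.
M(Al2O3) = 2×26.982 + 3×15.999 = 101.961 g/mol.
Mass of Al2O3 per formula unit = 1.0000 × 101.961 = 101.961 g.
Al2O3 wt% = 101.961 / 495.375 × 100 = 20.58%.

20.58 wt%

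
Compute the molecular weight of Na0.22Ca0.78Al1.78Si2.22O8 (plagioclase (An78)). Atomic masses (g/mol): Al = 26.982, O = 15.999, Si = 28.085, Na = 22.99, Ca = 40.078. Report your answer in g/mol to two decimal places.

274.69 g/mol

Na: 0.22 × 22.99 = 5.0578
Ca: 0.78 × 40.078 = 31.2608
Al: 1.78 × 26.982 = 48.0280
Si: 2.22 × 28.085 = 62.3487
O: 8 × 15.999 = 127.9920
Summing the contributions gives the formula mass.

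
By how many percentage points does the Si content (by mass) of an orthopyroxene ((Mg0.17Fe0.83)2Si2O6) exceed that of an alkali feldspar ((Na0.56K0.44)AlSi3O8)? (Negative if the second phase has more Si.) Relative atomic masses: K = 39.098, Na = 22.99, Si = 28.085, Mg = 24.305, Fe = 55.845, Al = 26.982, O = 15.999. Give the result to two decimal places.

-9.10 percentage points

First mineral: 56.170 g Si in 253.130 g formula = 22.19 wt% Si.
Second mineral: 84.255 g Si in 269.307 g formula = 31.29 wt% Si.
22.19% − 31.29% gives a difference of -9.10 percentage points.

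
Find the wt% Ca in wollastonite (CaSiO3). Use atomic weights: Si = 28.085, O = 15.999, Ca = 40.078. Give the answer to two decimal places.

M(CaSiO3) = 116.160 g/mol.
Ca contributes 1 × 40.078 = 40.078 g per mole.
40.078/116.160 = 0.3450 → 34.50%.

34.50 wt%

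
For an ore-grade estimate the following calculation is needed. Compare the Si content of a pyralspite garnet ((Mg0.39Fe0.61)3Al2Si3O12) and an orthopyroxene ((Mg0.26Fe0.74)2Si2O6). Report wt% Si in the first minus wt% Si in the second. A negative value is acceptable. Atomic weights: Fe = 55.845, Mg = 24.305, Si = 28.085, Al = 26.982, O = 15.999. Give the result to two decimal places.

M((Mg0.39Fe0.61)3Al2Si3O12) = 460.840 g/mol, so wt% Si = 84.255/460.840 × 100 = 18.28%.
M((Mg0.26Fe0.74)2Si2O6) = 247.453 g/mol, so wt% Si = 56.170/247.453 × 100 = 22.70%.
18.28 − 22.70 = -4.42 pp.

-4.42 percentage points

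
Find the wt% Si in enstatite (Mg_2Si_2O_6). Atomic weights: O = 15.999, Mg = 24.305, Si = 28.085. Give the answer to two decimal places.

27.98 wt%

Molar mass of Mg_2Si_2O_6: 2·24.305 + 2·28.085 + 6·15.999 = 200.774 g/mol.
Mass of Si per formula unit: 2 × 28.085 = 56.170 g.
Weight fraction Si = 56.170 / 200.774 = 0.2798.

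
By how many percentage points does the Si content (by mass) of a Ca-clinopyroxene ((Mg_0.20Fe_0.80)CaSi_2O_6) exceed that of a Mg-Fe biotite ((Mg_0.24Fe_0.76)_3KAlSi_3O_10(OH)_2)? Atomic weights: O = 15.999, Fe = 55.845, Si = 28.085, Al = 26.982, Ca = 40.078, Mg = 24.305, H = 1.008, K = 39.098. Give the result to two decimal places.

6.01 percentage points

First mineral: 56.170 g Si in 241.779 g formula = 23.23 wt% Si.
Second mineral: 84.255 g Si in 489.165 g formula = 17.22 wt% Si.
23.23% − 17.22% gives a difference of 6.01 percentage points.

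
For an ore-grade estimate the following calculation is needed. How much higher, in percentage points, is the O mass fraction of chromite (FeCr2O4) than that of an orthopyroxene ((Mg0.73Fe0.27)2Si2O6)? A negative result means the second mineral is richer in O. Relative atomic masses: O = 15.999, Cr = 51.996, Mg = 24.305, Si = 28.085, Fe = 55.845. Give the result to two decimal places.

O in FeCr2O4: molar mass 223.833 g/mol; 4×15.999 = 63.996 g → 28.59 wt%.
O in (Mg0.73Fe0.27)2Si2O6: molar mass 217.806 g/mol; 6×15.999 = 95.994 g → 44.07 wt%.
Difference = 28.59 − 44.07 = -15.48 percentage points.

-15.48 percentage points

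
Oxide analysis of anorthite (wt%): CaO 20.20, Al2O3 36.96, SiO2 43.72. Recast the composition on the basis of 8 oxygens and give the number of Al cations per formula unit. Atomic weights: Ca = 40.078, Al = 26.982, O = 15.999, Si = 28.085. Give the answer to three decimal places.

CaO: 20.20/56.077 = 0.36022 mol → 0.36022 mol Ca, 0.36022 mol O.
Al2O3: 36.96/101.961 = 0.36249 mol → 0.72498 mol Al, 1.08747 mol O.
SiO2: 43.72/60.083 = 0.72766 mol → 0.72766 mol Si, 1.45532 mol O.
Total oxygen = 2.90301 mol. Normalization factor = 8/2.90301 = 2.75576.
Al per 8 O = 0.72498 × 2.75576 = 1.998.

1.998 Al apfu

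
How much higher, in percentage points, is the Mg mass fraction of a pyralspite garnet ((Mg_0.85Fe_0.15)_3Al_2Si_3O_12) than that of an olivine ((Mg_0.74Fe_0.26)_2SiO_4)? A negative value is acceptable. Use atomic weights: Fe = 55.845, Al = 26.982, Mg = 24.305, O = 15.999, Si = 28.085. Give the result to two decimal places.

-8.05 percentage points

First mineral: 61.978 g Mg in 417.315 g formula = 14.85 wt% Mg.
Second mineral: 35.971 g Mg in 157.092 g formula = 22.90 wt% Mg.
14.85% − 22.90% gives a difference of -8.05 percentage points.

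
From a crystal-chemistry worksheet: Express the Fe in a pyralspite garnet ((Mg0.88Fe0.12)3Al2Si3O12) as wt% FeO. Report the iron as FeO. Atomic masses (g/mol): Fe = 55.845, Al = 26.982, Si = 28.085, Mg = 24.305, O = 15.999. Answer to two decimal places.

Formula mass = 414.476 g/mol.
0.36 Fe → 0.3600 mol FeO per formula unit; M(FeO) = 71.844, so FeO mass = 25.864 g.
25.864/414.476 × 100 = 6.24 wt%.

6.24 wt%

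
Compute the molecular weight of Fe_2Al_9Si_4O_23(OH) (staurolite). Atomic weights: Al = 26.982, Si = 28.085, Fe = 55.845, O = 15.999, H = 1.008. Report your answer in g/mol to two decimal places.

851.85 g/mol

Fe: 2 × 55.845 = 111.6900
Al: 9 × 26.982 = 242.8380
Si: 4 × 28.085 = 112.3400
O: 24 × 15.999 = 383.9760
H: 1 × 1.008 = 1.0080
Summing the contributions gives the formula mass.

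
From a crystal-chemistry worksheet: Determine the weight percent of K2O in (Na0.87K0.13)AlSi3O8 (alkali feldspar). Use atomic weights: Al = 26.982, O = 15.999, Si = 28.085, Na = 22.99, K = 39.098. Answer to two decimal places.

2.32 wt%

M((Na0.87K0.13)AlSi3O8) = 264.313 g/mol; M(K2O) = 94.195 g/mol.
Moles K2O per formula unit = 0.13 K ÷ 2 = 0.0650.
K2O fraction = (0.0650 × 94.195) / 264.313 = 6.123/264.313 = 0.0232.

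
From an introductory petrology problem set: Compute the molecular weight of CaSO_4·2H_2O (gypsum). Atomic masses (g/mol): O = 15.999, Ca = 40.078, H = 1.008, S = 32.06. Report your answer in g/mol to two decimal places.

172.16 g/mol

Ca: 1 × 40.078 = 40.0780
S: 1 × 32.06 = 32.0600
O: 6 × 15.999 = 95.9940
H: 4 × 1.008 = 4.0320
Summing the contributions gives the formula mass.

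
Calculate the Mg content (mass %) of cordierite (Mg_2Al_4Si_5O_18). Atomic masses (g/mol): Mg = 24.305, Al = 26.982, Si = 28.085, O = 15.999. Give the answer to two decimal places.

8.31 mass %

M(Mg_2Al_4Si_5O_18) = 584.945 g/mol.
Mg contributes 2 × 24.305 = 48.610 g per mole.
48.610/584.945 = 0.0831 → 8.31%.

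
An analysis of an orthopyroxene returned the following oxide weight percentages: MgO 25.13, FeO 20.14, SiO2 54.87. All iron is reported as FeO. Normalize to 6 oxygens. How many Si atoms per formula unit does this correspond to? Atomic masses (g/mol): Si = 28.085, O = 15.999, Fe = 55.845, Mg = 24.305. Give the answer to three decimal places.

2.007 Si apfu

25.13 wt% MgO ÷ 40.304 g/mol = 0.62351 mol, giving 0.62351 Mg and 0.62351 O.
20.14 wt% FeO ÷ 71.844 g/mol = 0.28033 mol, giving 0.28033 Fe and 0.28033 O.
54.87 wt% SiO2 ÷ 60.083 g/mol = 0.91324 mol, giving 0.91324 Si and 1.82648 O.
Oxygen sums to 2.73032; scaling by 6/2.73032 = 2.19754 puts the formula on 6 O.
Si: 0.91324 × 2.19754 = 2.007 atoms per formula unit.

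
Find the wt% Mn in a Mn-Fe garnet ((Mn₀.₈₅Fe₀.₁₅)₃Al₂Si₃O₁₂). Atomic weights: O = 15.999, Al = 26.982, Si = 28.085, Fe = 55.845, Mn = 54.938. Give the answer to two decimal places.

28.28 wt%

Molar mass of (Mn₀.₈₅Fe₀.₁₅)₃Al₂Si₃O₁₂: 2.55*54.938 + 0.45*55.845 + 2*26.982 + 3*28.085 + 12*15.999 = 495.429 g/mol.
Mass of Mn per formula unit: 2.55 × 54.938 = 140.092 g.
Weight fraction Mn = 140.092 / 495.429 = 0.2828.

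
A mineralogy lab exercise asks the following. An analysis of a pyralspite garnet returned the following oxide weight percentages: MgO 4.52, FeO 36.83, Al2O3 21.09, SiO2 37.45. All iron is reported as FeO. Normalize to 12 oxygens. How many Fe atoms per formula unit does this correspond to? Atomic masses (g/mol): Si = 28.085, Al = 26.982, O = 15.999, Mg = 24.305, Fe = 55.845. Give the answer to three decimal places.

2.469 Fe apfu

MgO (M=40.304): mol = 0.11215; Mg = 0.11215, O = 0.11215.
FeO (M=71.844): mol = 0.51264; Fe = 0.51264, O = 0.51264.
Al2O3 (M=101.961): mol = 0.20684; Al = 0.41368, O = 0.62052.
SiO2 (M=60.083): mol = 0.62330; Si = 0.62330, O = 1.24660.
ΣO = 2.49191; factor = 12/ΣO = 4.81558.
Fe apfu = 0.51264 × 4.81558 = 2.469.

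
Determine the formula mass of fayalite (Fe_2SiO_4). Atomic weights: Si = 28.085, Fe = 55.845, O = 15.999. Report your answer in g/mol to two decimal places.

203.77 g/mol

Fe: 2 × 55.845 = 111.6900
Si: 1 × 28.085 = 28.0850
O: 4 × 15.999 = 63.9960
Summing the contributions gives the formula mass.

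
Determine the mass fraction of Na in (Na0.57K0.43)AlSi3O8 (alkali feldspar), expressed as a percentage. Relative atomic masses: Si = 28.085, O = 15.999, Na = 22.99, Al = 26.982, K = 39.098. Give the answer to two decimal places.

4.87 mass %

Molar mass of (Na0.57K0.43)AlSi3O8: 0.57*22.99 + 0.43*39.098 + 1*26.982 + 3*28.085 + 8*15.999 = 269.145 g/mol.
Mass of Na per formula unit: 0.57 × 22.99 = 13.104 g.
Weight fraction Na = 13.104 / 269.145 = 0.0487.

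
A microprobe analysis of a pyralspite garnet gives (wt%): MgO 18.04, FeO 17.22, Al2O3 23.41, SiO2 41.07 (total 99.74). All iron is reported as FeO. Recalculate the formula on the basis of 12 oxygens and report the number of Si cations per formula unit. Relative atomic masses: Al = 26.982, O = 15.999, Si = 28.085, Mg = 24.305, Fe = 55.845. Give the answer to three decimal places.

MgO (M=40.304): mol = 0.44760; Mg = 0.44760, O = 0.44760.
FeO (M=71.844): mol = 0.23969; Fe = 0.23969, O = 0.23969.
Al2O3 (M=101.961): mol = 0.22960; Al = 0.45920, O = 0.68880.
SiO2 (M=60.083): mol = 0.68355; Si = 0.68355, O = 1.36710.
ΣO = 2.74319; factor = 12/ΣO = 4.37447.
Si apfu = 0.68355 × 4.37447 = 2.990.

2.990 Si apfu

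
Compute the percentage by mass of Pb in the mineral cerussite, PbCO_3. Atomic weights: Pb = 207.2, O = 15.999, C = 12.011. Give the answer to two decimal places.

Molar mass of PbCO_3: 1*207.2 + 1*12.011 + 3*15.999 = 267.208 g/mol.
Mass of Pb per formula unit: 1 × 207.2 = 207.200 g.
Weight fraction Pb = 207.200 / 267.208 = 0.7754.

77.54 wt%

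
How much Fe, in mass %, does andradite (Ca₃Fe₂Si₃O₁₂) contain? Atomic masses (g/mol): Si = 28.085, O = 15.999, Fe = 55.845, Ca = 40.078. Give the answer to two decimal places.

21.98 mass %

Molar mass of Ca₃Fe₂Si₃O₁₂: 3·40.078 + 2·55.845 + 3·28.085 + 12·15.999 = 508.167 g/mol.
Mass of Fe per formula unit: 2 × 55.845 = 111.690 g.
Weight fraction Fe = 111.690 / 508.167 = 0.2198.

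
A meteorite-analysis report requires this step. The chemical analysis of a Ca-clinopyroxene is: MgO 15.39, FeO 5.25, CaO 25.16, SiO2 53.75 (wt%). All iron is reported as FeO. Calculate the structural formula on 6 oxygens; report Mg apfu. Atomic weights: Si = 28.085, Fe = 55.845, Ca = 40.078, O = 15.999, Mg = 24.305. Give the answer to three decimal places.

MgO (M=40.304): mol = 0.38185; Mg = 0.38185, O = 0.38185.
FeO (M=71.844): mol = 0.07307; Fe = 0.07307, O = 0.07307.
CaO (M=56.077): mol = 0.44867; Ca = 0.44867, O = 0.44867.
SiO2 (M=60.083): mol = 0.89460; Si = 0.89460, O = 1.78920.
ΣO = 2.69279; factor = 6/ΣO = 2.22817.
Mg apfu = 0.38185 × 2.22817 = 0.851.

0.851 Mg apfu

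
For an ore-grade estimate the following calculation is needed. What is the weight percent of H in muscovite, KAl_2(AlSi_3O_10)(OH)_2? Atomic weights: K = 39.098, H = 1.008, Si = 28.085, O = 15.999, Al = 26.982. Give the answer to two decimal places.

Formula mass = 1*39.098 + 3*26.982 + 3*28.085 + 12*15.999 + 2*1.008 = 398.303 g/mol, of which 2.016 g is H.
So H makes up 2.016/398.303 = 0.0051 of the mass, i.e. 0.51%.

0.51 mass %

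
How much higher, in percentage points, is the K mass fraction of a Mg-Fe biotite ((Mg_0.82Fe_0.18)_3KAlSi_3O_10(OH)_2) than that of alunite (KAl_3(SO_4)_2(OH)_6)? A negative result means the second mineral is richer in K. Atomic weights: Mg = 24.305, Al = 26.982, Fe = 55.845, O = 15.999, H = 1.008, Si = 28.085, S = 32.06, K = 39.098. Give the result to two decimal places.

-0.44 percentage points

M((Mg_0.82Fe_0.18)_3KAlSi_3O_10(OH)_2) = 434.286 g/mol, so wt% K = 39.098/434.286 × 100 = 9.00%.
M(KAl_3(SO_4)_2(OH)_6) = 414.198 g/mol, so wt% K = 39.098/414.198 × 100 = 9.44%.
9.00 − 9.44 = -0.44 pp.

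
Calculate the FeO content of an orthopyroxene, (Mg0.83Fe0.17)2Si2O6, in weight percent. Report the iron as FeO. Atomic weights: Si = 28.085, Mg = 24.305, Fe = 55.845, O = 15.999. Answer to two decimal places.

11.55 wt%

Molar mass of (Mg0.83Fe0.17)2Si2O6 = 1.66*24.305 + 0.34*55.845 + 2*28.085 + 6*15.999 = 211.498 g/mol.
Each formula unit contains 0.34 Fe, equivalent to 0.34/1 = 0.3400 mol FeO.
M(FeO) = 1×55.845 + 1×15.999 = 71.844 g/mol.
Mass of FeO per formula unit = 0.3400 × 71.844 = 24.427 g.
FeO wt% = 24.427 / 211.498 × 100 = 11.55%.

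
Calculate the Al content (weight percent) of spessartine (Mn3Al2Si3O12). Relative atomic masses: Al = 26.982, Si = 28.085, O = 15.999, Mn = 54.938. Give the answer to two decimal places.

Formula mass = 3*54.938 + 2*26.982 + 3*28.085 + 12*15.999 = 495.021 g/mol, of which 53.964 g is Al.
So Al makes up 53.964/495.021 = 0.1090 of the mass, i.e. 10.90%.

10.90 weight percent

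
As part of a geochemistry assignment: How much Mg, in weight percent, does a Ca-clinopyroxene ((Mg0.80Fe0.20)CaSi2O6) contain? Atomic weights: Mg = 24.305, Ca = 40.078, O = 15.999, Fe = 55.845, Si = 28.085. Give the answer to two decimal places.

8.72 weight percent

Molar mass of (Mg0.80Fe0.20)CaSi2O6: 0.80·24.305 + 0.20·55.845 + 1·40.078 + 2·28.085 + 6·15.999 = 222.855 g/mol.
Mass of Mg per formula unit: 0.80 × 24.305 = 19.444 g.
Weight fraction Mg = 19.444 / 222.855 = 0.0872.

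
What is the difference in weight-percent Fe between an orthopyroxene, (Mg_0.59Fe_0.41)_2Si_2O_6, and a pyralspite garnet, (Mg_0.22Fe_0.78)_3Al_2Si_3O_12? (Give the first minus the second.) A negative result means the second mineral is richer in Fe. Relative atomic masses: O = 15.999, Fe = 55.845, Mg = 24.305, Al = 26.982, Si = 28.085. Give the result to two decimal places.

-7.19 percentage points

First mineral: 45.793 g Fe in 226.637 g formula = 20.21 wt% Fe.
Second mineral: 130.677 g Fe in 476.926 g formula = 27.40 wt% Fe.
20.21% − 27.40% gives a difference of -7.19 percentage points.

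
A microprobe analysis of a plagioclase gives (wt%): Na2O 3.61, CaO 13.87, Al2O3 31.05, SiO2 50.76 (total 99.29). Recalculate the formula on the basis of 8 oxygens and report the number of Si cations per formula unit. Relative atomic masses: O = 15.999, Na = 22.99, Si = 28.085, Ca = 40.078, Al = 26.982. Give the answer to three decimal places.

2.323 Si apfu

Na2O: 3.61/61.979 = 0.05825 mol → 0.11650 mol Na, 0.05825 mol O.
CaO: 13.87/56.077 = 0.24734 mol → 0.24734 mol Ca, 0.24734 mol O.
Al2O3: 31.05/101.961 = 0.30453 mol → 0.60906 mol Al, 0.91359 mol O.
SiO2: 50.76/60.083 = 0.84483 mol → 0.84483 mol Si, 1.68966 mol O.
Total oxygen = 2.90884 mol. Normalization factor = 8/2.90884 = 2.75024.
Si per 8 O = 0.84483 × 2.75024 = 2.323.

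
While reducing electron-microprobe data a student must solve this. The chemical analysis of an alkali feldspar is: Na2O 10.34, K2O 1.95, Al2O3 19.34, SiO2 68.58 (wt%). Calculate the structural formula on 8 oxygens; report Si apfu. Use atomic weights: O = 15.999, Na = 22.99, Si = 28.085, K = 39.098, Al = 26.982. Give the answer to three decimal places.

3.004 Si apfu

10.34 wt% Na2O ÷ 61.979 g/mol = 0.16683 mol, giving 0.33366 Na and 0.16683 O.
1.95 wt% K2O ÷ 94.195 g/mol = 0.02070 mol, giving 0.04140 K and 0.02070 O.
19.34 wt% Al2O3 ÷ 101.961 g/mol = 0.18968 mol, giving 0.37936 Al and 0.56904 O.
68.58 wt% SiO2 ÷ 60.083 g/mol = 1.14142 mol, giving 1.14142 Si and 2.28284 O.
Oxygen sums to 3.03941; scaling by 8/3.03941 = 2.63209 puts the formula on 8 O.
Si: 1.14142 × 2.63209 = 3.004 atoms per formula unit.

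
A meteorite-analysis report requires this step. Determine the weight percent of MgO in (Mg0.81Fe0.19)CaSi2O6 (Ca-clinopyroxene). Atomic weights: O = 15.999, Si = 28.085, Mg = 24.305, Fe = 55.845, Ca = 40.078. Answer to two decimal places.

14.67 wt%

Molar mass of (Mg0.81Fe0.19)CaSi2O6 = 0.81×24.305 + 0.19×55.845 + 1×40.078 + 2×28.085 + 6×15.999 = 222.540 g/mol.
Each formula unit contains 0.81 Mg, equivalent to 0.81/1 = 0.8100 mol MgO.
M(MgO) = 1×24.305 + 1×15.999 = 40.304 g/mol.
Mass of MgO per formula unit = 0.8100 × 40.304 = 32.646 g.
MgO wt% = 32.646 / 222.540 × 100 = 14.67%.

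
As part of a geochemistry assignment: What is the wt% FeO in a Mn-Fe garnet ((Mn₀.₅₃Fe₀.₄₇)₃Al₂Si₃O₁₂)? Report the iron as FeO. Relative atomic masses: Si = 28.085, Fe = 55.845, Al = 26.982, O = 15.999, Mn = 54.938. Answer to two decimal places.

20.41 wt%

Molar mass of (Mn₀.₅₃Fe₀.₄₇)₃Al₂Si₃O₁₂ = 1.59×54.938 + 1.41×55.845 + 2×26.982 + 3×28.085 + 12×15.999 = 496.300 g/mol.
Each formula unit contains 1.41 Fe, equivalent to 1.41/1 = 1.4100 mol FeO.
M(FeO) = 1×55.845 + 1×15.999 = 71.844 g/mol.
Mass of FeO per formula unit = 1.4100 × 71.844 = 101.300 g.
FeO wt% = 101.300 / 496.300 × 100 = 20.41%.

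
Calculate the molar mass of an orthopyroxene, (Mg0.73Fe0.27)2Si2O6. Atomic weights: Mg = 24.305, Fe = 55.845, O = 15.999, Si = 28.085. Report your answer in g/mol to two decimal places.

217.81 g/mol

The formula mass is the sum 1.46(24.305) + 0.54(55.845) + 2(28.085) + 6(15.999).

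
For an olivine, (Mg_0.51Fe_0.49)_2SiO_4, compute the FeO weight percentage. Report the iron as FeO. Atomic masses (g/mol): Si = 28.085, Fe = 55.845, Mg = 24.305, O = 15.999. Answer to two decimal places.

Formula mass = 171.600 g/mol.
0.98 Fe → 0.9800 mol FeO per formula unit; M(FeO) = 71.844, so FeO mass = 70.407 g.
70.407/171.600 × 100 = 41.03 wt%.

41.03 wt%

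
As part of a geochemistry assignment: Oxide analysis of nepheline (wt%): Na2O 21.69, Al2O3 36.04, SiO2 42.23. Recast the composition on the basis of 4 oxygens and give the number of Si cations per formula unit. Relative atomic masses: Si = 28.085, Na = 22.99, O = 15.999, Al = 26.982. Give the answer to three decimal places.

Na2O: 21.69/61.979 = 0.34996 mol → 0.69992 mol Na, 0.34996 mol O.
Al2O3: 36.04/101.961 = 0.35347 mol → 0.70694 mol Al, 1.06041 mol O.
SiO2: 42.23/60.083 = 0.70286 mol → 0.70286 mol Si, 1.40572 mol O.
Total oxygen = 2.81609 mol. Normalization factor = 4/2.81609 = 1.42041.
Si per 4 O = 0.70286 × 1.42041 = 0.998.

0.998 Si apfu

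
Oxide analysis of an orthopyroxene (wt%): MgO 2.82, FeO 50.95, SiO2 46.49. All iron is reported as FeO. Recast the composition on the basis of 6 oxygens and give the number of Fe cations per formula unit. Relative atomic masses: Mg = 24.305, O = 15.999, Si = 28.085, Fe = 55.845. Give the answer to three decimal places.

1.829 Fe apfu

MgO (M=40.304): mol = 0.06997; Mg = 0.06997, O = 0.06997.
FeO (M=71.844): mol = 0.70918; Fe = 0.70918, O = 0.70918.
SiO2 (M=60.083): mol = 0.77376; Si = 0.77376, O = 1.54752.
ΣO = 2.32667; factor = 6/ΣO = 2.57879.
Fe apfu = 0.70918 × 2.57879 = 1.829.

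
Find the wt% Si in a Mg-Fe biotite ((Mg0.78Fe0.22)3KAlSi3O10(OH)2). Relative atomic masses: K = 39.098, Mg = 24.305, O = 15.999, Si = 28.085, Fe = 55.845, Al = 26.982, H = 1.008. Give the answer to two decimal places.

19.23 wt%

M((Mg0.78Fe0.22)3KAlSi3O10(OH)2) = 438.070 g/mol.
Si contributes 3 × 28.085 = 84.255 g per mole.
84.255/438.070 = 0.1923 → 19.23%.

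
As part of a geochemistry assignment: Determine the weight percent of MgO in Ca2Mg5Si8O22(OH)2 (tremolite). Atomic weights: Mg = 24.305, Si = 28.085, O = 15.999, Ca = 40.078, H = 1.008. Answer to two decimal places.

24.81 wt%

Formula mass = 812.353 g/mol.
5 Mg → 5.0000 mol MgO per formula unit; M(MgO) = 40.304, so MgO mass = 201.520 g.
201.520/812.353 × 100 = 24.81 wt%.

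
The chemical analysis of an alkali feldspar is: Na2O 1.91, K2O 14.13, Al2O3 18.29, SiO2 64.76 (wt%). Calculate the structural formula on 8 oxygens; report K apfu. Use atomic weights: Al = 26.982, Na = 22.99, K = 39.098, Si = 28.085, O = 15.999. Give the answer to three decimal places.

0.835 K apfu

Na2O (M=61.979): mol = 0.03082; Na = 0.06164, O = 0.03082.
K2O (M=94.195): mol = 0.15001; K = 0.30002, O = 0.15001.
Al2O3 (M=101.961): mol = 0.17938; Al = 0.35876, O = 0.53814.
SiO2 (M=60.083): mol = 1.07784; Si = 1.07784, O = 2.15568.
ΣO = 2.87465; factor = 8/ΣO = 2.78295.
K apfu = 0.30002 × 2.78295 = 0.835.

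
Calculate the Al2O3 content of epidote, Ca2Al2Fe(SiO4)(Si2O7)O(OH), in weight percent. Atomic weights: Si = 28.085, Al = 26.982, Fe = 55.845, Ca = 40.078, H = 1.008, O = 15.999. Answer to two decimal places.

M(Ca2Al2Fe(SiO4)(Si2O7)O(OH)) = 483.215 g/mol; M(Al2O3) = 101.961 g/mol.
Moles Al2O3 per formula unit = 2 Al ÷ 2 = 1.0000.
Al2O3 fraction = (1.0000 × 101.961) / 483.215 = 101.961/483.215 = 0.2110.

21.10 wt%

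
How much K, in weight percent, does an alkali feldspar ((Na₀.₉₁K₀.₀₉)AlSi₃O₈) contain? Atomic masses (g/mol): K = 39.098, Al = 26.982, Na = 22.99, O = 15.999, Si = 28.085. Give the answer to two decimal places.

Molar mass of (Na₀.₉₁K₀.₀₉)AlSi₃O₈: 0.91·22.99 + 0.09·39.098 + 1·26.982 + 3·28.085 + 8·15.999 = 263.669 g/mol.
Mass of K per formula unit: 0.09 × 39.098 = 3.519 g.
Weight fraction K = 3.519 / 263.669 = 0.0133.

1.33 weight percent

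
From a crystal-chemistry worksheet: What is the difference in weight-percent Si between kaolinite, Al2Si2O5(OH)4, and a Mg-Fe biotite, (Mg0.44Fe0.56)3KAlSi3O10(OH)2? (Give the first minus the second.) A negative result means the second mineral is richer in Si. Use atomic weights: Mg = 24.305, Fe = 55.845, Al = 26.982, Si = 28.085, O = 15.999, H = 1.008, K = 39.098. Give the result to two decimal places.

Si in Al2Si2O5(OH)4: molar mass 258.157 g/mol; 2×28.085 = 56.170 g → 21.76 wt%.
Si in (Mg0.44Fe0.56)3KAlSi3O10(OH)2: molar mass 470.241 g/mol; 3×28.085 = 84.255 g → 17.92 wt%.
Difference = 21.76 − 17.92 = 3.84 percentage points.

3.84 percentage points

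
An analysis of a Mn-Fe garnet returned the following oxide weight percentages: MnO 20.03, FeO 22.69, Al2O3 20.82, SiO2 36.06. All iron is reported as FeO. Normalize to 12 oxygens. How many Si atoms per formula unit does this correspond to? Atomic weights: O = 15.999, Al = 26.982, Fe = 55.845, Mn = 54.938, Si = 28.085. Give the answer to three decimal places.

2.987 Si apfu

MnO (M=70.937): mol = 0.28236; Mn = 0.28236, O = 0.28236.
FeO (M=71.844): mol = 0.31582; Fe = 0.31582, O = 0.31582.
Al2O3 (M=101.961): mol = 0.20420; Al = 0.40840, O = 0.61260.
SiO2 (M=60.083): mol = 0.60017; Si = 0.60017, O = 1.20034.
ΣO = 2.41112; factor = 12/ΣO = 4.97694.
Si apfu = 0.60017 × 4.97694 = 2.987.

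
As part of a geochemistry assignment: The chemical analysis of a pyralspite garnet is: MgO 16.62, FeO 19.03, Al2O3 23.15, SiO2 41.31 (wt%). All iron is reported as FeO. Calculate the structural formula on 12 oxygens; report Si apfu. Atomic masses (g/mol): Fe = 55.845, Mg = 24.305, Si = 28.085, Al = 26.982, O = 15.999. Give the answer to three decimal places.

MgO: 16.62/40.304 = 0.41237 mol → 0.41237 mol Mg, 0.41237 mol O.
FeO: 19.03/71.844 = 0.26488 mol → 0.26488 mol Fe, 0.26488 mol O.
Al2O3: 23.15/101.961 = 0.22705 mol → 0.45410 mol Al, 0.68115 mol O.
SiO2: 41.31/60.083 = 0.68755 mol → 0.68755 mol Si, 1.37510 mol O.
Total oxygen = 2.73350 mol. Normalization factor = 12/2.73350 = 4.38998.
Si per 12 O = 0.68755 × 4.38998 = 3.018.

3.018 Si apfu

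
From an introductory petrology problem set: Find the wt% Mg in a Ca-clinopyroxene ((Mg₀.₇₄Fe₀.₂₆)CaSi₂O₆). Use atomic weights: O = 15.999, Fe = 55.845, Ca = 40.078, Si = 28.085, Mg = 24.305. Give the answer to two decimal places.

Formula mass = 0.74·24.305 + 0.26·55.845 + 1·40.078 + 2·28.085 + 6·15.999 = 224.747 g/mol, of which 17.986 g is Mg.
So Mg makes up 17.986/224.747 = 0.0800 of the mass, i.e. 8.00%.

8.00 wt%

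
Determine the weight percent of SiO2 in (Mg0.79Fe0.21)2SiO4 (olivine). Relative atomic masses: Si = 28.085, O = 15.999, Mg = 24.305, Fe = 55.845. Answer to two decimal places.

Molar mass of (Mg0.79Fe0.21)2SiO4 = 1.58·24.305 + 0.42·55.845 + 1·28.085 + 4·15.999 = 153.938 g/mol.
Each formula unit contains 1 Si, equivalent to 1/1 = 1.0000 mol SiO2.
M(SiO2) = 1×28.085 + 2×15.999 = 60.083 g/mol.
Mass of SiO2 per formula unit = 1.0000 × 60.083 = 60.083 g.
SiO2 wt% = 60.083 / 153.938 × 100 = 39.03%.

39.03 wt%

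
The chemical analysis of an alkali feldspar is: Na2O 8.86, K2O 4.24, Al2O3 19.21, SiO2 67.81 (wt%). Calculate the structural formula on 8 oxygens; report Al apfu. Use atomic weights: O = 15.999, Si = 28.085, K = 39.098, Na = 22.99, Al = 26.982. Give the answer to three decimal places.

Na2O (M=61.979): mol = 0.14295; Na = 0.28590, O = 0.14295.
K2O (M=94.195): mol = 0.04501; K = 0.09002, O = 0.04501.
Al2O3 (M=101.961): mol = 0.18841; Al = 0.37682, O = 0.56523.
SiO2 (M=60.083): mol = 1.12861; Si = 1.12861, O = 2.25722.
ΣO = 3.01041; factor = 8/ΣO = 2.65745.
Al apfu = 0.37682 × 2.65745 = 1.001.

1.001 Al apfu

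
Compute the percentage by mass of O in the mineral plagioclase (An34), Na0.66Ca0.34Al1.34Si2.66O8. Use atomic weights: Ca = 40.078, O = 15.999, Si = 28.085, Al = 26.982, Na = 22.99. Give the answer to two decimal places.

M(Na0.66Ca0.34Al1.34Si2.66O8) = 267.654 g/mol.
O contributes 8 × 15.999 = 127.992 g per mole.
127.992/267.654 = 0.4782 → 47.82%.

47.82 mass %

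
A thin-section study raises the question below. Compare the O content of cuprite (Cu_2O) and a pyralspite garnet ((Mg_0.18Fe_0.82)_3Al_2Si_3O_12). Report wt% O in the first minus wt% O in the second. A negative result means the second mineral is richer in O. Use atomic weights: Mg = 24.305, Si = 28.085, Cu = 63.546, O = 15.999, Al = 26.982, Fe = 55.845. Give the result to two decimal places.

-28.76 percentage points

First mineral: 15.999 g O in 143.091 g formula = 11.18 wt% O.
Second mineral: 191.988 g O in 480.710 g formula = 39.94 wt% O.
11.18% − 39.94% gives a difference of -28.76 percentage points.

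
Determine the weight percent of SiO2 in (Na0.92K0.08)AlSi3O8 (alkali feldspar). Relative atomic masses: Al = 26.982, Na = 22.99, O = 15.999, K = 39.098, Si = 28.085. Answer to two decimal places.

Molar mass of (Na0.92K0.08)AlSi3O8 = 0.92×22.99 + 0.08×39.098 + 1×26.982 + 3×28.085 + 8×15.999 = 263.508 g/mol.
Each formula unit contains 3 Si, equivalent to 3/1 = 3.0000 mol SiO2.
M(SiO2) = 1×28.085 + 2×15.999 = 60.083 g/mol.
Mass of SiO2 per formula unit = 3.0000 × 60.083 = 180.249 g.
SiO2 wt% = 180.249 / 263.508 × 100 = 68.40%.

68.40 wt%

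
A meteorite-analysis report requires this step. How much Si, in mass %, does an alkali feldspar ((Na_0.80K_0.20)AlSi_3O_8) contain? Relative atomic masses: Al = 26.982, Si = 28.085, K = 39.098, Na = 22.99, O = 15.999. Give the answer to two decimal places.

31.74 mass %

Molar mass of (Na_0.80K_0.20)AlSi_3O_8: 0.80×22.99 + 0.20×39.098 + 1×26.982 + 3×28.085 + 8×15.999 = 265.441 g/mol.
Mass of Si per formula unit: 3 × 28.085 = 84.255 g.
Weight fraction Si = 84.255 / 265.441 = 0.3174.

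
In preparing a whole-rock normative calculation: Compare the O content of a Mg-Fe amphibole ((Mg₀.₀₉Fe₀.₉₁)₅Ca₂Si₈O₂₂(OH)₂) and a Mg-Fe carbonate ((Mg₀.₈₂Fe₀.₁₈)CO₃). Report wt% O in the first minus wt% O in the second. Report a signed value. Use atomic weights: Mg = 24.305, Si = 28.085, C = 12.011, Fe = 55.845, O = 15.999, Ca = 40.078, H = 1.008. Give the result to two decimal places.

First mineral: 383.976 g O in 955.860 g formula = 40.17 wt% O.
Second mineral: 47.997 g O in 89.990 g formula = 53.34 wt% O.
40.17% − 53.34% gives a difference of -13.17 percentage points.

-13.17 percentage points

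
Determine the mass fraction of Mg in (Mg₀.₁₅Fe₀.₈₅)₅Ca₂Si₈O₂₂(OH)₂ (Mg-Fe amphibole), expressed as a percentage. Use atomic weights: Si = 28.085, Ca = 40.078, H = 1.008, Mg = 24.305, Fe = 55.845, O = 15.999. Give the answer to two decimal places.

1.93 wt%

Molar mass of (Mg₀.₁₅Fe₀.₈₅)₅Ca₂Si₈O₂₂(OH)₂: 0.75×24.305 + 4.25×55.845 + 2×40.078 + 8×28.085 + 24×15.999 + 2×1.008 = 946.398 g/mol.
Mass of Mg per formula unit: 0.75 × 24.305 = 18.229 g.
Weight fraction Mg = 18.229 / 946.398 = 0.0193.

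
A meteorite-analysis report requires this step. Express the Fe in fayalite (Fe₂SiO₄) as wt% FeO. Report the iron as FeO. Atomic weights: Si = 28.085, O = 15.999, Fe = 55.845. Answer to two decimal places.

M(Fe₂SiO₄) = 203.771 g/mol; M(FeO) = 71.844 g/mol.
Moles FeO per formula unit = 2 Fe ÷ 1 = 2.0000.
FeO fraction = (2.0000 × 71.844) / 203.771 = 143.688/203.771 = 0.7051.

70.51 wt%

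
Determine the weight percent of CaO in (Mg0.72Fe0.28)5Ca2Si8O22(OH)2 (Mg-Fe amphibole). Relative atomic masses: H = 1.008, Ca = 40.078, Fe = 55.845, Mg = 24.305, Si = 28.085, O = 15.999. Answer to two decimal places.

13.09 wt%

M((Mg0.72Fe0.28)5Ca2Si8O22(OH)2) = 856.509 g/mol; M(CaO) = 56.077 g/mol.
Moles CaO per formula unit = 2 Ca ÷ 1 = 2.0000.
CaO fraction = (2.0000 × 56.077) / 856.509 = 112.154/856.509 = 0.1309.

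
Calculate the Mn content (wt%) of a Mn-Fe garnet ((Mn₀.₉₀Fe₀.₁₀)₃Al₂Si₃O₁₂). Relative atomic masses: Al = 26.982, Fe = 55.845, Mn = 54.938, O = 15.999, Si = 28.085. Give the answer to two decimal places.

Molar mass of (Mn₀.₉₀Fe₀.₁₀)₃Al₂Si₃O₁₂: 2.70·54.938 + 0.30·55.845 + 2·26.982 + 3·28.085 + 12·15.999 = 495.293 g/mol.
Mass of Mn per formula unit: 2.70 × 54.938 = 148.333 g.
Weight fraction Mn = 148.333 / 495.293 = 0.2995.

29.95 wt%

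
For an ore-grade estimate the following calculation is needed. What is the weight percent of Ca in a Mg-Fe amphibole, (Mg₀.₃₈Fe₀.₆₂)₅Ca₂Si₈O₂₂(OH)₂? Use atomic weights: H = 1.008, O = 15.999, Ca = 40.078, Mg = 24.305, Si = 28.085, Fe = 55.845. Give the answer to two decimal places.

Molar mass of (Mg₀.₃₈Fe₀.₆₂)₅Ca₂Si₈O₂₂(OH)₂: 1.90·24.305 + 3.10·55.845 + 2·40.078 + 8·28.085 + 24·15.999 + 2·1.008 = 910.127 g/mol.
Mass of Ca per formula unit: 2 × 40.078 = 80.156 g.
Weight fraction Ca = 80.156 / 910.127 = 0.0881.

8.81 weight percent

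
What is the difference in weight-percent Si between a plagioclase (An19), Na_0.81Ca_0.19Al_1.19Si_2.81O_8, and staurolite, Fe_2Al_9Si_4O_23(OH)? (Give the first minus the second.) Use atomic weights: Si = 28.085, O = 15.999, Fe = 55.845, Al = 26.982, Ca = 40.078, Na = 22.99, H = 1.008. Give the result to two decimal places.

16.56 percentage points

Si in Na_0.81Ca_0.19Al_1.19Si_2.81O_8: molar mass 265.256 g/mol; 2.81×28.085 = 78.919 g → 29.75 wt%.
Si in Fe_2Al_9Si_4O_23(OH): molar mass 851.852 g/mol; 4×28.085 = 112.340 g → 13.19 wt%.
Difference = 29.75 − 13.19 = 16.56 percentage points.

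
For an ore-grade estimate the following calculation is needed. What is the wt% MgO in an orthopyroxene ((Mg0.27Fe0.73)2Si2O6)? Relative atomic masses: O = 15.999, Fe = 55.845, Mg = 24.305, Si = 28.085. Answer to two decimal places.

8.82 wt%

M((Mg0.27Fe0.73)2Si2O6) = 246.822 g/mol; M(MgO) = 40.304 g/mol.
Moles MgO per formula unit = 0.54 Mg ÷ 1 = 0.5400.
MgO fraction = (0.5400 × 40.304) / 246.822 = 21.764/246.822 = 0.0882.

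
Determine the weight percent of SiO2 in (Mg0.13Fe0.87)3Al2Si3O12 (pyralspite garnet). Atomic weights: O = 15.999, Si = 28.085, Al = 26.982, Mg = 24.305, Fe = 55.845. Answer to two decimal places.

Molar mass of (Mg0.13Fe0.87)3Al2Si3O12 = 0.39×24.305 + 2.61×55.845 + 2×26.982 + 3×28.085 + 12×15.999 = 485.441 g/mol.
Each formula unit contains 3 Si, equivalent to 3/1 = 3.0000 mol SiO2.
M(SiO2) = 1×28.085 + 2×15.999 = 60.083 g/mol.
Mass of SiO2 per formula unit = 3.0000 × 60.083 = 180.249 g.
SiO2 wt% = 180.249 / 485.441 × 100 = 37.13%.

37.13 wt%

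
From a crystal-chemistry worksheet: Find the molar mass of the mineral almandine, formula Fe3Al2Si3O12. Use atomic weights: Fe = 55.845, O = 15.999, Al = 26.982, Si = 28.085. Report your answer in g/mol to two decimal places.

497.74 g/mol

Fe: 3 × 55.845 = 167.5350
Al: 2 × 26.982 = 53.9640
Si: 3 × 28.085 = 84.2550
O: 12 × 15.999 = 191.9880
Summing the contributions gives the formula mass.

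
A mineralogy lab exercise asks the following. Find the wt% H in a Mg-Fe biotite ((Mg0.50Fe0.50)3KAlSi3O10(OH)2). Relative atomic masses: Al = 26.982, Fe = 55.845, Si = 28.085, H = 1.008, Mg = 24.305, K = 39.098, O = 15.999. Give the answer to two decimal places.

0.43 weight percent

Formula mass = 1.50·24.305 + 1.50·55.845 + 1·39.098 + 1·26.982 + 3·28.085 + 12·15.999 + 2·1.008 = 464.564 g/mol, of which 2.016 g is H.
So H makes up 2.016/464.564 = 0.0043 of the mass, i.e. 0.43%.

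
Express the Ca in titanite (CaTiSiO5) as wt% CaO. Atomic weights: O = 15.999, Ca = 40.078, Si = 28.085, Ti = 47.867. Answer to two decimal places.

28.61 wt%

Molar mass of CaTiSiO5 = 1×40.078 + 1×47.867 + 1×28.085 + 5×15.999 = 196.025 g/mol.
Each formula unit contains 1 Ca, equivalent to 1/1 = 1.0000 mol CaO.
M(CaO) = 1×40.078 + 1×15.999 = 56.077 g/mol.
Mass of CaO per formula unit = 1.0000 × 56.077 = 56.077 g.
CaO wt% = 56.077 / 196.025 × 100 = 28.61%.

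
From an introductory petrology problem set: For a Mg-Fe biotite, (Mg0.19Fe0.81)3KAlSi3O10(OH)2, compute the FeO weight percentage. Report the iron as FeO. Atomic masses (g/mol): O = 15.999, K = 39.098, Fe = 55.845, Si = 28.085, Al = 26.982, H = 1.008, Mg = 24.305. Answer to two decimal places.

35.35 wt%

Formula mass = 493.896 g/mol.
2.43 Fe → 2.4300 mol FeO per formula unit; M(FeO) = 71.844, so FeO mass = 174.581 g.
174.581/493.896 × 100 = 35.35 wt%.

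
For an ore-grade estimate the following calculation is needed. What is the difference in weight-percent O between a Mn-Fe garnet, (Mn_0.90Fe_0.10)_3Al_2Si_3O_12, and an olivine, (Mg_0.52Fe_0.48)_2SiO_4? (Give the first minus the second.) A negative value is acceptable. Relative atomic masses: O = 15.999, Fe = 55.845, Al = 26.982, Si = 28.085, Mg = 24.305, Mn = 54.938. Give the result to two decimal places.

1.33 percentage points

M((Mn_0.90Fe_0.10)_3Al_2Si_3O_12) = 495.293 g/mol, so wt% O = 191.988/495.293 × 100 = 38.76%.
M((Mg_0.52Fe_0.48)_2SiO_4) = 170.969 g/mol, so wt% O = 63.996/170.969 × 100 = 37.43%.
38.76 − 37.43 = 1.33 pp.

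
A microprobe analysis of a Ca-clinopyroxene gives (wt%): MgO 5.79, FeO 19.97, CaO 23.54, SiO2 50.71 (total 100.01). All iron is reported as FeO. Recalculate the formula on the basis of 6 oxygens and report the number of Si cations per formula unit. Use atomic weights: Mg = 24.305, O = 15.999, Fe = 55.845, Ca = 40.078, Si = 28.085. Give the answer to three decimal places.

5.79 wt% MgO ÷ 40.304 g/mol = 0.14366 mol, giving 0.14366 Mg and 0.14366 O.
19.97 wt% FeO ÷ 71.844 g/mol = 0.27796 mol, giving 0.27796 Fe and 0.27796 O.
23.54 wt% CaO ÷ 56.077 g/mol = 0.41978 mol, giving 0.41978 Ca and 0.41978 O.
50.71 wt% SiO2 ÷ 60.083 g/mol = 0.84400 mol, giving 0.84400 Si and 1.68800 O.
Oxygen sums to 2.52940; scaling by 6/2.52940 = 2.37210 puts the formula on 6 O.
Si: 0.84400 × 2.37210 = 2.002 atoms per formula unit.

2.002 Si apfu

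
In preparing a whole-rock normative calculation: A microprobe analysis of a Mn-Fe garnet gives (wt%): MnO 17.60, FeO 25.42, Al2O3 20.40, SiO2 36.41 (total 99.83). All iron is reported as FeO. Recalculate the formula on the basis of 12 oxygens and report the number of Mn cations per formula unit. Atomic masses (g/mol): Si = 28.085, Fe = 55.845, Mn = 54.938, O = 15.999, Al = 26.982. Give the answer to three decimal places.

1.233 Mn apfu

17.60 wt% MnO ÷ 70.937 g/mol = 0.24811 mol, giving 0.24811 Mn and 0.24811 O.
25.42 wt% FeO ÷ 71.844 g/mol = 0.35382 mol, giving 0.35382 Fe and 0.35382 O.
20.40 wt% Al2O3 ÷ 101.961 g/mol = 0.20008 mol, giving 0.40016 Al and 0.60024 O.
36.41 wt% SiO2 ÷ 60.083 g/mol = 0.60600 mol, giving 0.60600 Si and 1.21200 O.
Oxygen sums to 2.41417; scaling by 12/2.41417 = 4.97065 puts the formula on 12 O.
Mn: 0.24811 × 4.97065 = 1.233 atoms per formula unit.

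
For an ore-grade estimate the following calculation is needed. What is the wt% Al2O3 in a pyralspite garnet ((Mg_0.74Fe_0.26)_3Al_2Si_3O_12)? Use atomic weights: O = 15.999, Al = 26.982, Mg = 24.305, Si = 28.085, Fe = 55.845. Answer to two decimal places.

M((Mg_0.74Fe_0.26)_3Al_2Si_3O_12) = 427.723 g/mol; M(Al2O3) = 101.961 g/mol.
Moles Al2O3 per formula unit = 2 Al ÷ 2 = 1.0000.
Al2O3 fraction = (1.0000 × 101.961) / 427.723 = 101.961/427.723 = 0.2384.

23.84 wt%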